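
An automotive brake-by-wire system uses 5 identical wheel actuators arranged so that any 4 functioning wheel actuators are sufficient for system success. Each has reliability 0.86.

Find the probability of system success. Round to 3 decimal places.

R = Σ_{i=4}^{5} C(5,i) p^i (1−p)^{5−i} with p = 0.86
C(5,4)·0.86^4·0.14^1 = 0.38291
C(5,5)·0.86^5·0.14^0 = 0.47043
Sum = 0.853

0.853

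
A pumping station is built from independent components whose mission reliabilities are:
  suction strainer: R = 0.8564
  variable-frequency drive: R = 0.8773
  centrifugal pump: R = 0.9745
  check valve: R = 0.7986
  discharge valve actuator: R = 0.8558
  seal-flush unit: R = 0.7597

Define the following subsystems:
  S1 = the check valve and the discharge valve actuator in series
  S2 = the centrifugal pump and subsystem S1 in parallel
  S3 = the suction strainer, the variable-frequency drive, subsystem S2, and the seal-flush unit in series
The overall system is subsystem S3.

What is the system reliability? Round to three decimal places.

0.566

Series (check valve and discharge valve actuator): 0.79860 × 0.85580 = 0.68344
Parallel (centrifugal pump and [0.68344]): 1 − (1 − 0.97450)(1 − 0.68344) = 0.99193
Series (suction strainer, variable-frequency drive, [0.99193], and seal-flush unit): 0.85640 × 0.87730 × 0.99193 × 0.75970 = 0.566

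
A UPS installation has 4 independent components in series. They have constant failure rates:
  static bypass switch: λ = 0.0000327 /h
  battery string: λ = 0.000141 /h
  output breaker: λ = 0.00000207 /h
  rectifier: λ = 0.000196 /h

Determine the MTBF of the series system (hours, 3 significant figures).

2690

Series of exponential components: λ_sys = Σ λ_i
λ_sys = 0.0000327 + 0.000141 + 0.00000207 + 0.000196 = 3.7177e-04 /h
MTBF = 1 / λ_sys = 2690 h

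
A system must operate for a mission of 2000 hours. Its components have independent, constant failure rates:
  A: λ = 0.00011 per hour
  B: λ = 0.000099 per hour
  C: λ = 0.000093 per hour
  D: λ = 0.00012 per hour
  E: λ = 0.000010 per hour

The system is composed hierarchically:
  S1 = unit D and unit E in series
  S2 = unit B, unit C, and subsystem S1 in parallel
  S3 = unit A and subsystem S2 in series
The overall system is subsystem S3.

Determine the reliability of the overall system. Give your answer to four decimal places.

0.7969

R(A) = exp(−0.00011 × 2000) = 0.802519
R(B) = exp(−0.000099 × 2000) = 0.820370
R(C) = exp(−0.000093 × 2000) = 0.830274
R(D) = exp(−0.00012 × 2000) = 0.786628
R(E) = exp(−0.000010 × 2000) = 0.980199
Series (D and E): 0.786628 × 0.980199 = 0.771052
Parallel (B, C, and [0.771052]): 1 − (1 − 0.820370)(1 − 0.830274)(1 − 0.771052) = 0.993020
Series (A and [0.993020]): 0.802519 × 0.993020 = 0.7969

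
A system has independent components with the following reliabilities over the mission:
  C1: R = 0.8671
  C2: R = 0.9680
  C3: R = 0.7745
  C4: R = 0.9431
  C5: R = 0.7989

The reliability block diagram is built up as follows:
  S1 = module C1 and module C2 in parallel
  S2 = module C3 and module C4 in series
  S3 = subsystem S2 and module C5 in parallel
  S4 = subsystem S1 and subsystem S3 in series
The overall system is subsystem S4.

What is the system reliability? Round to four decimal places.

Parallel (C1 and C2): 1 − (1 − 0.867100)(1 − 0.968000) = 0.995747
Series (C3 and C4): 0.774500 × 0.943100 = 0.730431
Parallel ([0.730431] and C5): 1 − (1 − 0.730431)(1 − 0.798900) = 0.945790
Series ([0.995747] and [0.945790]): 0.995747 × 0.945790 = 0.9418

0.9418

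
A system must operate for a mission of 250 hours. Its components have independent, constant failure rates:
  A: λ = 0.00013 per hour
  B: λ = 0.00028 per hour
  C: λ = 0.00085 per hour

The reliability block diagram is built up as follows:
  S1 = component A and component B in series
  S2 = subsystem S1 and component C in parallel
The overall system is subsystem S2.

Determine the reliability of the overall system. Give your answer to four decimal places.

0.9813

R(A) = exp(−0.00013 × 250) = 0.968022
R(B) = exp(−0.00028 × 250) = 0.932394
R(C) = exp(−0.00085 × 250) = 0.808560
Series (A and B): 0.968022 × 0.932394 = 0.902578
Parallel ([0.902578] and C): 1 − (1 − 0.902578)(1 − 0.808560) = 0.9813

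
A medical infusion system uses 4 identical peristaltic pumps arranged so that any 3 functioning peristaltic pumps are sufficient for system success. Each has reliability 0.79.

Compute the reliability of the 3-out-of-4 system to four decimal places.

0.8037

R = Σ_{i=3}^{4} C(4,i) p^i (1−p)^{4−i} with p = 0.79
C(4,3)·0.79^3·0.21^1 = 0.414153
C(4,4)·0.79^4·0.21^0 = 0.389501
Sum = 0.8037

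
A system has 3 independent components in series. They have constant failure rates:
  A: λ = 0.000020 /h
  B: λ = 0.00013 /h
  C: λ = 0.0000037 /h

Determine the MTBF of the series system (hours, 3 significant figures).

Series of exponential components: λ_sys = Σ λ_i
λ_sys = 0.000020 + 0.00013 + 0.0000037 = 1.5370e-04 /h
MTBF = 1 / λ_sys = 6510 h

6510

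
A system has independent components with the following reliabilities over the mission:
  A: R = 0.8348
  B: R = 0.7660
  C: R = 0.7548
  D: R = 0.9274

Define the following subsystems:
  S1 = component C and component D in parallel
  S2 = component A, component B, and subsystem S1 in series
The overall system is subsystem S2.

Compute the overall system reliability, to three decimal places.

0.628

Parallel (C and D): 1 − (1 − 0.75480)(1 − 0.92740) = 0.98220
Series (A, B, and [0.98220]): 0.83480 × 0.76600 × 0.98220 = 0.628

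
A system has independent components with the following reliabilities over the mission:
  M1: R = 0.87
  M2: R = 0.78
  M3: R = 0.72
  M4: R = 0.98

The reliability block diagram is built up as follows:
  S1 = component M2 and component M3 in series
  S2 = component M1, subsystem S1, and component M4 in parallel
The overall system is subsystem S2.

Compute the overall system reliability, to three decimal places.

Series (M2 and M3): 0.78000 × 0.72000 = 0.56160
Parallel (M1, [0.56160], and M4): 1 − (1 − 0.87000)(1 − 0.56160)(1 − 0.98000) = 0.999

0.999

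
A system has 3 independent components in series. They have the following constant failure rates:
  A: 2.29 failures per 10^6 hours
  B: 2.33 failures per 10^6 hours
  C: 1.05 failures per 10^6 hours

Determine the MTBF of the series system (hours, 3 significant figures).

Series of exponential components: λ_sys = Σ λ_i
λ_sys = 0.00000229 + 0.00000233 + 0.00000105 = 5.6700e-06 /h
MTBF = 1 / λ_sys = 176000 h

176000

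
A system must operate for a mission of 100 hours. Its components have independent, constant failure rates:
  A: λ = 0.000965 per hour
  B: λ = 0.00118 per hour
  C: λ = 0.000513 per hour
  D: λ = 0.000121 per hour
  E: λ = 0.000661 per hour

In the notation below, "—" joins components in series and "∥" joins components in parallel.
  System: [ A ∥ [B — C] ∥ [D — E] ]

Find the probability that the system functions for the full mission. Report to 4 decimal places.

0.9989

R(A) = exp(−0.000965 × 100) = 0.908010
R(B) = exp(−0.00118 × 100) = 0.888696
R(C) = exp(−0.000513 × 100) = 0.949994
R(D) = exp(−0.000121 × 100) = 0.987973
R(E) = exp(−0.000661 × 100) = 0.936037
Series (B and C): 0.888696 × 0.949994 = 0.844256
Series (D and E): 0.987973 × 0.936037 = 0.924779
Parallel (A, [0.844256], and [0.924779]): 1 − (1 − 0.908010)(1 − 0.844256)(1 − 0.924779) = 0.9989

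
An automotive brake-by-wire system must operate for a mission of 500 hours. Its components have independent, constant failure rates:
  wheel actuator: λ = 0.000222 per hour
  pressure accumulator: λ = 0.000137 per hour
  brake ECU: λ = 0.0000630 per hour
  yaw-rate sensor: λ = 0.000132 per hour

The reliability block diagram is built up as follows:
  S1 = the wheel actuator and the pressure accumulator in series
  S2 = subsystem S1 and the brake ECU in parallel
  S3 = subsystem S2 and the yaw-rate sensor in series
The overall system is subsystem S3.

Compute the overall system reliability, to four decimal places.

0.9314

R(wheel actuator) = exp(−0.000222 × 500) = 0.894939
R(pressure accumulator) = exp(−0.000137 × 500) = 0.933793
R(brake ECU) = exp(−0.0000630 × 500) = 0.968991
R(yaw-rate sensor) = exp(−0.000132 × 500) = 0.936131
Series (wheel actuator and pressure accumulator): 0.894939 × 0.933793 = 0.835688
Parallel ([0.835688] and brake ECU): 1 − (1 − 0.835688)(1 − 0.968991) = 0.994905
Series ([0.994905] and yaw-rate sensor): 0.994905 × 0.936131 = 0.9314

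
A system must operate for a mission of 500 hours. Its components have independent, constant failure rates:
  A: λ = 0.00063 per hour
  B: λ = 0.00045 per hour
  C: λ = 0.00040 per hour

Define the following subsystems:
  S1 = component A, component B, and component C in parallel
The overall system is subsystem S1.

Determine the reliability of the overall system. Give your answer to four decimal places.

R(A) = exp(−0.00063 × 500) = 0.729789
R(B) = exp(−0.00045 × 500) = 0.798516
R(C) = exp(−0.00040 × 500) = 0.818731
Parallel (A, B, and C): 1 − (1 − 0.729789)(1 − 0.798516)(1 − 0.818731) = 0.9901

0.9901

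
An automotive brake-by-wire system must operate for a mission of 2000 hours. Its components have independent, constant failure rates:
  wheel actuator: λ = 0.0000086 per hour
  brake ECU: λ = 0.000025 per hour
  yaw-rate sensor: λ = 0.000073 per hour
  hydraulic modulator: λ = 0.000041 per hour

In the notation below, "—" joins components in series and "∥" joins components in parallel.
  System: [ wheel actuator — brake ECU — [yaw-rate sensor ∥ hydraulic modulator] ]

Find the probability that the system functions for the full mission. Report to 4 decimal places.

0.9250

R(wheel actuator) = exp(−0.0000086 × 2000) = 0.982947
R(brake ECU) = exp(−0.000025 × 2000) = 0.951229
R(yaw-rate sensor) = exp(−0.000073 × 2000) = 0.864158
R(hydraulic modulator) = exp(−0.000041 × 2000) = 0.921272
Parallel (yaw-rate sensor and hydraulic modulator): 1 − (1 − 0.864158)(1 − 0.921272) = 0.989305
Series (wheel actuator, brake ECU, and [0.989305]): 0.982947 × 0.951229 × 0.989305 = 0.9250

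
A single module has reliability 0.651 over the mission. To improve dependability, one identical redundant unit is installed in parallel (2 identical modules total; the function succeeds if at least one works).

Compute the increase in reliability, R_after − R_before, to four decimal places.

0.2272

R_before = 0.651
R_after = 1 − (1 − 0.651)^2 = 0.8782
ΔR = 0.8782 − 0.651 = 0.2272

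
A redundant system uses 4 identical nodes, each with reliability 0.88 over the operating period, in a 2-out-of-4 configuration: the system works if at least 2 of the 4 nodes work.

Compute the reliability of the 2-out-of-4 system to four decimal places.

0.9937

R = Σ_{i=2}^{4} C(4,i) p^i (1−p)^{4−i} with p = 0.88
C(4,2)·0.88^2·0.12^2 = 0.066908
C(4,3)·0.88^3·0.12^1 = 0.327107
C(4,4)·0.88^4·0.12^0 = 0.599695
Sum = 0.9937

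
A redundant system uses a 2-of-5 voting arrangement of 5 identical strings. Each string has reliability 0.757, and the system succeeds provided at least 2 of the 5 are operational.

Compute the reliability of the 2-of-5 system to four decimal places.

0.9860

R = Σ_{i=2}^{5} C(5,i) p^i (1−p)^{5−i} with p = 0.757
C(5,2)·0.757^2·0.243^3 = 0.082226
C(5,3)·0.757^3·0.243^2 = 0.256153
C(5,4)·0.757^4·0.243^1 = 0.398988
C(5,5)·0.757^5·0.243^0 = 0.248588
Sum = 0.9860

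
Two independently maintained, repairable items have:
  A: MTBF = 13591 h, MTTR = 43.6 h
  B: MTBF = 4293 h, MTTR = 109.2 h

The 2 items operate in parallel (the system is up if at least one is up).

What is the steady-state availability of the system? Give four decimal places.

A(A) = MTBF/(MTBF+MTTR) = 13591/(13591+43.6) = 0.996802
A(B) = MTBF/(MTBF+MTTR) = 4293/(4293+109.2) = 0.975194
Parallel availability: 1 − (1 − 0.996802)(1 − 0.975194) = 0.9999

0.9999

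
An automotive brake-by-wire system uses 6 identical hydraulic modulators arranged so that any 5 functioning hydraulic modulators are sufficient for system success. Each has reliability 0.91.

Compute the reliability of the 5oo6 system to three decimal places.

0.905

R = Σ_{i=5}^{6} C(6,i) p^i (1−p)^{6−i} with p = 0.91
C(6,5)·0.91^5·0.09^1 = 0.33698
C(6,6)·0.91^6·0.09^0 = 0.56787
Sum = 0.905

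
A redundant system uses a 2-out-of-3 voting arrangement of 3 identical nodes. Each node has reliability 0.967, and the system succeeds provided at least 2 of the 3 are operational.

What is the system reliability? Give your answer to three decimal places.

0.997

R = Σ_{i=2}^{3} C(3,i) p^i (1−p)^{3−i} with p = 0.967
C(3,2)·0.967^2·0.033^1 = 0.09257
C(3,3)·0.967^3·0.033^0 = 0.90423
Sum = 0.997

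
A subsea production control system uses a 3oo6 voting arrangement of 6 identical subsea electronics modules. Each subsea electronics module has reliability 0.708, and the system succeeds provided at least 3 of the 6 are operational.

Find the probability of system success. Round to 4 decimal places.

R = Σ_{i=3}^{6} C(6,i) p^i (1−p)^{6−i} with p = 0.708
C(6,3)·0.708^3·0.292^3 = 0.176717
C(6,4)·0.708^4·0.292^2 = 0.321359
C(6,5)·0.708^5·0.292^1 = 0.311674
C(6,6)·0.708^6·0.292^0 = 0.125950
Sum = 0.9357

0.9357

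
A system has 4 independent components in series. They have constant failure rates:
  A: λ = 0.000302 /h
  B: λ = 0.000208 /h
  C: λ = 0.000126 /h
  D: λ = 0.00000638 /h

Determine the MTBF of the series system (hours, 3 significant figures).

Series of exponential components: λ_sys = Σ λ_i
λ_sys = 0.000302 + 0.000208 + 0.000126 + 0.00000638 = 6.4238e-04 /h
MTBF = 1 / λ_sys = 1560 h

1560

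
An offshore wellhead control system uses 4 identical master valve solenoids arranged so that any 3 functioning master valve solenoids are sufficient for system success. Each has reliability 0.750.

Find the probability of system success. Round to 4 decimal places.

0.7383

R = Σ_{i=3}^{4} C(4,i) p^i (1−p)^{4−i} with p = 0.750
C(4,3)·0.750^3·0.250^1 = 0.421875
C(4,4)·0.750^4·0.250^0 = 0.316406
Sum = 0.7383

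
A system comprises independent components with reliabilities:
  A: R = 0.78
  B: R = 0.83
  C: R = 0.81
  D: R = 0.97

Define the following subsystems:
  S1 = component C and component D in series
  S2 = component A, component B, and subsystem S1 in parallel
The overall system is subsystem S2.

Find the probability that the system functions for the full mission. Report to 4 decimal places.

0.9920

Series (C and D): 0.810000 × 0.970000 = 0.785700
Parallel (A, B, and [0.785700]): 1 − (1 − 0.780000)(1 − 0.830000)(1 − 0.785700) = 0.9920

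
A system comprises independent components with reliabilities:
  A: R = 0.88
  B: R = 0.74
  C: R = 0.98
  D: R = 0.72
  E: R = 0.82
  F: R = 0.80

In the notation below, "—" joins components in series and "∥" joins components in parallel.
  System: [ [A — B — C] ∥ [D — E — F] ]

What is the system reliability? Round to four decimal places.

Series (A, B, and C): 0.880000 × 0.740000 × 0.980000 = 0.638176
Series (D, E, and F): 0.720000 × 0.820000 × 0.800000 = 0.472320
Parallel ([0.638176] and [0.472320]): 1 − (1 − 0.638176)(1 − 0.472320) = 0.8091

0.8091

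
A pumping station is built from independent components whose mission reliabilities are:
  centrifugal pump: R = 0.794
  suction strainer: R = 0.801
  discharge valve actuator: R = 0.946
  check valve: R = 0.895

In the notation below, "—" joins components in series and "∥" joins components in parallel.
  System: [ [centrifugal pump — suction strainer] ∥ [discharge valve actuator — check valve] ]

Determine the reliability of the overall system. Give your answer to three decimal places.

Series (centrifugal pump and suction strainer): 0.79400 × 0.80100 = 0.63599
Series (discharge valve actuator and check valve): 0.94600 × 0.89500 = 0.84667
Parallel ([0.63599] and [0.84667]): 1 − (1 − 0.63599)(1 − 0.84667) = 0.944

0.944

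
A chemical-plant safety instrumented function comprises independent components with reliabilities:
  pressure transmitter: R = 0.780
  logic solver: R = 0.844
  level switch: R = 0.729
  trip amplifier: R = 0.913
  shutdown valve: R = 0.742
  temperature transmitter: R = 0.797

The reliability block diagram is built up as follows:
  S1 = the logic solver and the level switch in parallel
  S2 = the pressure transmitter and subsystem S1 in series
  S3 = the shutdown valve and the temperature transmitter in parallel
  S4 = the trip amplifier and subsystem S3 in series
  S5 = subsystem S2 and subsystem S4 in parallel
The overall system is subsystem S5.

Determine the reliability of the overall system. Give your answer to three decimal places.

Parallel (logic solver and level switch): 1 − (1 − 0.84400)(1 − 0.72900) = 0.95772
Series (pressure transmitter and [0.95772]): 0.78000 × 0.95772 = 0.74702
Parallel (shutdown valve and temperature transmitter): 1 − (1 − 0.74200)(1 − 0.79700) = 0.94763
Series (trip amplifier and [0.94763]): 0.91300 × 0.94763 = 0.86519
Parallel ([0.74702] and [0.86519]): 1 − (1 − 0.74702)(1 − 0.86519) = 0.966

0.966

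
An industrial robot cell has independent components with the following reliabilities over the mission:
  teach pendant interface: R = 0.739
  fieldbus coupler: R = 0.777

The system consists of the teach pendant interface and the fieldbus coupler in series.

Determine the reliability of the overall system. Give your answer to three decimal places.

0.574

Series (teach pendant interface and fieldbus coupler): 0.73900 × 0.77700 = 0.574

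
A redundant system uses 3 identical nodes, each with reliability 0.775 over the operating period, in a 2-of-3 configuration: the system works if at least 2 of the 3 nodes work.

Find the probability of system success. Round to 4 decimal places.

0.8709

R = Σ_{i=2}^{3} C(3,i) p^i (1−p)^{3−i} with p = 0.775
C(3,2)·0.775^2·0.225^1 = 0.405422
C(3,3)·0.775^3·0.225^0 = 0.465484
Sum = 0.8709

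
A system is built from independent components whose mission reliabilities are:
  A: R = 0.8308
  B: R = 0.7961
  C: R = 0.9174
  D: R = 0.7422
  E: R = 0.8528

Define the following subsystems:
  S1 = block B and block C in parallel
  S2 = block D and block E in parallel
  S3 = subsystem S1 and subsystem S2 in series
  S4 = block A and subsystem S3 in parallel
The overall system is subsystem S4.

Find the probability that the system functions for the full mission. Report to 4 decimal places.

Parallel (B and C): 1 − (1 − 0.796100)(1 − 0.917400) = 0.983158
Parallel (D and E): 1 − (1 − 0.742200)(1 − 0.852800) = 0.962052
Series ([0.983158] and [0.962052]): 0.983158 × 0.962052 = 0.945849
Parallel (A and [0.945849]): 1 − (1 − 0.830800)(1 − 0.945849) = 0.9908

0.9908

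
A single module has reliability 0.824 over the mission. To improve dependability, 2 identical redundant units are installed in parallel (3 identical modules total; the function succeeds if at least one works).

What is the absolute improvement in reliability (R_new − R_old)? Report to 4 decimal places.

0.1705

R_before = 0.824
R_after = 1 − (1 − 0.824)^3 = 0.9945
ΔR = 0.9945 − 0.824 = 0.1705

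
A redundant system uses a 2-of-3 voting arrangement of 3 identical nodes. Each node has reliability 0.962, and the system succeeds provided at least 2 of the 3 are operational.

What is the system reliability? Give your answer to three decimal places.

R = Σ_{i=2}^{3} C(3,i) p^i (1−p)^{3−i} with p = 0.962
C(3,2)·0.962^2·0.038^1 = 0.10550
C(3,3)·0.962^3·0.038^0 = 0.89028
Sum = 0.996

0.996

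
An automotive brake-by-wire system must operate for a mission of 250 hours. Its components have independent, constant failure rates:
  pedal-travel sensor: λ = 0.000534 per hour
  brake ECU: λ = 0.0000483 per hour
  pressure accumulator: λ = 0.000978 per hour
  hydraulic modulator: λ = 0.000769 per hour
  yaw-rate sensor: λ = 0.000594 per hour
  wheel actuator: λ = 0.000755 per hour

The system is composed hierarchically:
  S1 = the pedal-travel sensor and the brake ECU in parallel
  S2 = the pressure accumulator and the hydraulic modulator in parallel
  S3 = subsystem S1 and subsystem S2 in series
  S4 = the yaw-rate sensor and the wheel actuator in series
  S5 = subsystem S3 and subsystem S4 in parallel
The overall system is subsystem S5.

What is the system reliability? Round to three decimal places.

R(pedal-travel sensor) = exp(−0.000534 × 250) = 0.87503
R(brake ECU) = exp(−0.0000483 × 250) = 0.98800
R(pressure accumulator) = exp(−0.000978 × 250) = 0.78310
R(hydraulic modulator) = exp(−0.000769 × 250) = 0.82510
R(yaw-rate sensor) = exp(−0.000594 × 250) = 0.86200
R(wheel actuator) = exp(−0.000755 × 250) = 0.82799
Parallel (pedal-travel sensor and brake ECU): 1 − (1 − 0.87503)(1 − 0.98800) = 0.99850
Parallel (pressure accumulator and hydraulic modulator): 1 − (1 − 0.78310)(1 − 0.82510) = 0.96206
Series ([0.99850] and [0.96206]): 0.99850 × 0.96206 = 0.96062
Series (yaw-rate sensor and wheel actuator): 0.86200 × 0.82799 = 0.71373
Parallel ([0.96062] and [0.71373]): 1 − (1 − 0.96062)(1 − 0.71373) = 0.989

0.989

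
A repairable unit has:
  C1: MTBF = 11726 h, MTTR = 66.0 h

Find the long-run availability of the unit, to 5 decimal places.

0.99440

A(C1) = MTBF/(MTBF+MTTR) = 11726/(11726+66.0) = 0.99440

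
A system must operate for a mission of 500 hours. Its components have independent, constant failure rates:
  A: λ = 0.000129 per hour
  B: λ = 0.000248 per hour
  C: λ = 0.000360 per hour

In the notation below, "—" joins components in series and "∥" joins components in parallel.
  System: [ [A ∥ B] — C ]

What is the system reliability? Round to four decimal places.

R(A) = exp(−0.000129 × 500) = 0.937536
R(B) = exp(−0.000248 × 500) = 0.883380
R(C) = exp(−0.000360 × 500) = 0.835270
Parallel (A and B): 1 − (1 − 0.937536)(1 − 0.883380) = 0.992715
Series ([0.992715] and C): 0.992715 × 0.835270 = 0.8292

0.8292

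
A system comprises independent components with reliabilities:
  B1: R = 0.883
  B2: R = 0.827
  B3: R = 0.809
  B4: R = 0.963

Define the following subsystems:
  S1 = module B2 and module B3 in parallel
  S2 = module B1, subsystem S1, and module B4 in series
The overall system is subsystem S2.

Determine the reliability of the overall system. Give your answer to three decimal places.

Parallel (B2 and B3): 1 − (1 − 0.82700)(1 − 0.80900) = 0.96696
Series (B1, [0.96696], and B4): 0.88300 × 0.96696 × 0.96300 = 0.822

0.822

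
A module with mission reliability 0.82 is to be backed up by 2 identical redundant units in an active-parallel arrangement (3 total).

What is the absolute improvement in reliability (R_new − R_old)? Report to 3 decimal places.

0.174

R_before = 0.82
R_after = 1 − (1 − 0.82)^3 = 0.994
ΔR = 0.994 − 0.82 = 0.174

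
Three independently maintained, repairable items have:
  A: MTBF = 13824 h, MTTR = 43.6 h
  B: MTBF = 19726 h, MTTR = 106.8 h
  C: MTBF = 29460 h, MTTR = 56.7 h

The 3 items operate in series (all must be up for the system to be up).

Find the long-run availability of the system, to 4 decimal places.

A(A) = MTBF/(MTBF+MTTR) = 13824/(13824+43.6) = 0.996856
A(B) = MTBF/(MTBF+MTTR) = 19726/(19726+106.8) = 0.994615
A(C) = MTBF/(MTBF+MTTR) = 29460/(29460+56.7) = 0.998079
Series availability: 0.996856 × 0.994615 × 0.998079 = 0.9896

0.9896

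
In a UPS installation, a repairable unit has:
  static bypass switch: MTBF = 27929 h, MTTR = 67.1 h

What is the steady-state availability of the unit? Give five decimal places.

0.99760

A(static bypass switch) = MTBF/(MTBF+MTTR) = 27929/(27929+67.1) = 0.99760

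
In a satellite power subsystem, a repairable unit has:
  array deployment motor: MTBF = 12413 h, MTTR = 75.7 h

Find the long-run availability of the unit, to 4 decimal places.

0.9939

A(array deployment motor) = MTBF/(MTBF+MTTR) = 12413/(12413+75.7) = 0.9939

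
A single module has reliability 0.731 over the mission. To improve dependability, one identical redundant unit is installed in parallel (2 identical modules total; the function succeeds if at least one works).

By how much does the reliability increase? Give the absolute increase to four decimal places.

0.1966

R_before = 0.731
R_after = 1 − (1 − 0.731)^2 = 0.9276
ΔR = 0.9276 − 0.731 = 0.1966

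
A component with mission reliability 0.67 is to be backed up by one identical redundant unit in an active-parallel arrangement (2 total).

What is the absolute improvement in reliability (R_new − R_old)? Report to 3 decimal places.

0.221

R_before = 0.67
R_after = 1 − (1 − 0.67)^2 = 0.891
ΔR = 0.891 − 0.67 = 0.221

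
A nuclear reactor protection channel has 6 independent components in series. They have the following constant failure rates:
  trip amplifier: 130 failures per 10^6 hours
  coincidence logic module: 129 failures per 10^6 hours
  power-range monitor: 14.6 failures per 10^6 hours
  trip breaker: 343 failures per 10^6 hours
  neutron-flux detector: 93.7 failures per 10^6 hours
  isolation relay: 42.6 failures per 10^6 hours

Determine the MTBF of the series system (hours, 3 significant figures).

Series of exponential components: λ_sys = Σ λ_i
λ_sys = 0.000130 + 0.000129 + 0.0000146 + 0.000343 + 0.0000937 + 0.0000426 = 7.5290e-04 /h
MTBF = 1 / λ_sys = 1330 h

1330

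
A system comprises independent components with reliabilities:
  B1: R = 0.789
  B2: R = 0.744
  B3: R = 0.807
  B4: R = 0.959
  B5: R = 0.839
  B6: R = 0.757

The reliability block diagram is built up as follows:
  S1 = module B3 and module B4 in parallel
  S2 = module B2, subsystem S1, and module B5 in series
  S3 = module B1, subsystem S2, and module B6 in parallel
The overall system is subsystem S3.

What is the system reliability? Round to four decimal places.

Parallel (B3 and B4): 1 − (1 − 0.807000)(1 − 0.959000) = 0.992087
Series (B2, [0.992087], and B5): 0.744000 × 0.992087 × 0.839000 = 0.619277
Parallel (B1, [0.619277], and B6): 1 − (1 − 0.789000)(1 − 0.619277)(1 − 0.757000) = 0.9805

0.9805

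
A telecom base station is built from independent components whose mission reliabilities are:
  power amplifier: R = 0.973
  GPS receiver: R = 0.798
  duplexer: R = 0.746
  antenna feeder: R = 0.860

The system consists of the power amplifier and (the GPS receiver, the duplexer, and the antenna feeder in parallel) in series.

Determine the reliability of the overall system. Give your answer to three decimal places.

Parallel (GPS receiver, duplexer, and antenna feeder): 1 − (1 − 0.79800)(1 − 0.74600)(1 − 0.86000) = 0.99282
Series (power amplifier and [0.99282]): 0.97300 × 0.99282 = 0.966

0.966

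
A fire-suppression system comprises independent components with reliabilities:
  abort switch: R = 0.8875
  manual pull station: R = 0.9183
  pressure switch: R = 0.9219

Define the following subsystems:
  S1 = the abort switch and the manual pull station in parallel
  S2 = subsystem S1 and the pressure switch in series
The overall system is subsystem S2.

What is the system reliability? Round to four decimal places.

0.9134

Parallel (abort switch and manual pull station): 1 − (1 − 0.887500)(1 − 0.918300) = 0.990809
Series ([0.990809] and pressure switch): 0.990809 × 0.921900 = 0.9134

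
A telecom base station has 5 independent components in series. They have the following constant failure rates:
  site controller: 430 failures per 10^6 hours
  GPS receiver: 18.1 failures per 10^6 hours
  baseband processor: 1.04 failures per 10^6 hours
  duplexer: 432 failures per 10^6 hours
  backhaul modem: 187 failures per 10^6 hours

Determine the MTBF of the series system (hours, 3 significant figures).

Series of exponential components: λ_sys = Σ λ_i
λ_sys = 0.000430 + 0.0000181 + 0.00000104 + 0.000432 + 0.000187 = 1.0681e-03 /h
MTBF = 1 / λ_sys = 936 h

936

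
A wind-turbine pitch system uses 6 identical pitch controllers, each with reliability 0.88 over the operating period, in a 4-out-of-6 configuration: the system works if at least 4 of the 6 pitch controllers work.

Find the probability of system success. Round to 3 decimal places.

R = Σ_{i=4}^{6} C(6,i) p^i (1−p)^{6−i} with p = 0.88
C(6,4)·0.88^4·0.12^2 = 0.12953
C(6,5)·0.88^5·0.12^1 = 0.37997
C(6,6)·0.88^6·0.12^0 = 0.46440
Sum = 0.974

0.974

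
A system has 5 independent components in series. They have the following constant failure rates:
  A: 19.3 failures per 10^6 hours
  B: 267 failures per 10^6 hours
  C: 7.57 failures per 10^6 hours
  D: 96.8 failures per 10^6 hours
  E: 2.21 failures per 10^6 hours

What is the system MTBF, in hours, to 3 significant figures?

Series of exponential components: λ_sys = Σ λ_i
λ_sys = 0.0000193 + 0.000267 + 0.00000757 + 0.0000968 + 0.00000221 = 3.9288e-04 /h
MTBF = 1 / λ_sys = 2550 h

2550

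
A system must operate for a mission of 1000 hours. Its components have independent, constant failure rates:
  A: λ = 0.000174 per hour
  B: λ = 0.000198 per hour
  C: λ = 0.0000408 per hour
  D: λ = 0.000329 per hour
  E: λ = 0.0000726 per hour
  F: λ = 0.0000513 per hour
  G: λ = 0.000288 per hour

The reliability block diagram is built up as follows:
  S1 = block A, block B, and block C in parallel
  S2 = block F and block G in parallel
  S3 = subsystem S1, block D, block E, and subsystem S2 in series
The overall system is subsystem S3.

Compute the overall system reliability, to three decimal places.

0.660

R(A) = exp(−0.000174 × 1000) = 0.84030
R(B) = exp(−0.000198 × 1000) = 0.82037
R(C) = exp(−0.0000408 × 1000) = 0.96002
R(D) = exp(−0.000329 × 1000) = 0.71964
R(E) = exp(−0.0000726 × 1000) = 0.92997
R(F) = exp(−0.0000513 × 1000) = 0.94999
R(G) = exp(−0.000288 × 1000) = 0.74976
Parallel (A, B, and C): 1 − (1 − 0.84030)(1 − 0.82037)(1 − 0.96002) = 0.99885
Parallel (F and G): 1 − (1 − 0.94999)(1 − 0.74976) = 0.98749
Series ([0.99885], D, E, and [0.98749]): 0.99885 × 0.71964 × 0.92997 × 0.98749 = 0.660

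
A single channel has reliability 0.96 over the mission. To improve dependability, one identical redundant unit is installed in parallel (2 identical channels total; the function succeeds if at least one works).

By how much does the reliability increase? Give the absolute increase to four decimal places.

R_before = 0.96
R_after = 1 − (1 − 0.96)^2 = 0.9984
ΔR = 0.9984 − 0.96 = 0.0384

0.0384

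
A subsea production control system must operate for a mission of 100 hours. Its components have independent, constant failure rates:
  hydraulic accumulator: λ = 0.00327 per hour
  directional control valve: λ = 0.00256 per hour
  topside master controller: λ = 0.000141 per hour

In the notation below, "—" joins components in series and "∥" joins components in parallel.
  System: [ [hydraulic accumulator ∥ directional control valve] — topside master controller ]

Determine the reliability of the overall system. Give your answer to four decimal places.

0.9239

R(hydraulic accumulator) = exp(−0.00327 × 100) = 0.721084
R(directional control valve) = exp(−0.00256 × 100) = 0.774142
R(topside master controller) = exp(−0.000141 × 100) = 0.985999
Parallel (hydraulic accumulator and directional control valve): 1 − (1 − 0.721084)(1 − 0.774142) = 0.937005
Series ([0.937005] and topside master controller): 0.937005 × 0.985999 = 0.9239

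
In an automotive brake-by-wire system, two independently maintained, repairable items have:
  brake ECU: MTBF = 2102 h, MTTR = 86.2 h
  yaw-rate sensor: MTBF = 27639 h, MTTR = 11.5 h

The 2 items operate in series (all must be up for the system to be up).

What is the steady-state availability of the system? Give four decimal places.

0.9602

A(brake ECU) = MTBF/(MTBF+MTTR) = 2102/(2102+86.2) = 0.960607
A(yaw-rate sensor) = MTBF/(MTBF+MTTR) = 27639/(27639+11.5) = 0.999584
Series availability: 0.960607 × 0.999584 = 0.9602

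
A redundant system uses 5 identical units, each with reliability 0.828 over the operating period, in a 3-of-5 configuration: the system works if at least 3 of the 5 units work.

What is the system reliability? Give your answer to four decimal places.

R = Σ_{i=3}^{5} C(5,i) p^i (1−p)^{5−i} with p = 0.828
C(5,3)·0.828^3·0.172^2 = 0.167938
C(5,4)·0.828^4·0.172^1 = 0.404222
C(5,5)·0.828^5·0.172^0 = 0.389181
Sum = 0.9613

0.9613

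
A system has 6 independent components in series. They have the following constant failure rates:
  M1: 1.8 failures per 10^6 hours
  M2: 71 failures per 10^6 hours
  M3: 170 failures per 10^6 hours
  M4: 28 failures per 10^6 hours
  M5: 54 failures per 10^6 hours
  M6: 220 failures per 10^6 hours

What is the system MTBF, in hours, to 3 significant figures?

1840

Series of exponential components: λ_sys = Σ λ_i
λ_sys = 0.0000018 + 0.000071 + 0.00017 + 0.000028 + 0.000054 + 0.00022 = 5.4480e-04 /h
MTBF = 1 / λ_sys = 1840 h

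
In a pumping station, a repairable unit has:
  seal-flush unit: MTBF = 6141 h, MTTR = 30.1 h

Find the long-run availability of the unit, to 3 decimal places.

A(seal-flush unit) = MTBF/(MTBF+MTTR) = 6141/(6141+30.1) = 0.995

0.995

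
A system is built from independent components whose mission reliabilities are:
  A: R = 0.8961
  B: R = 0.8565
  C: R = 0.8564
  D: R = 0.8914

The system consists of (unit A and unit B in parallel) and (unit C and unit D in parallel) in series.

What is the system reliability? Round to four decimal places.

Parallel (A and B): 1 − (1 − 0.896100)(1 − 0.856500) = 0.985090
Parallel (C and D): 1 − (1 − 0.856400)(1 − 0.891400) = 0.984405
Series ([0.985090] and [0.984405]): 0.985090 × 0.984405 = 0.9697

0.9697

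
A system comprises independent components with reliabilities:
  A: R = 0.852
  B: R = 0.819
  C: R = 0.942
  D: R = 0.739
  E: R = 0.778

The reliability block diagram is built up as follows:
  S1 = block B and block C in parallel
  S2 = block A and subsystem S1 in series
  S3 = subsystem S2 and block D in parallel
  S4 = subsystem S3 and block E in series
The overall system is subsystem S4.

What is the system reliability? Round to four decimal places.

0.7461

Parallel (B and C): 1 − (1 − 0.819000)(1 − 0.942000) = 0.989502
Series (A and [0.989502]): 0.852000 × 0.989502 = 0.843056
Parallel ([0.843056] and D): 1 − (1 − 0.843056)(1 − 0.739000) = 0.959038
Series ([0.959038] and E): 0.959038 × 0.778000 = 0.7461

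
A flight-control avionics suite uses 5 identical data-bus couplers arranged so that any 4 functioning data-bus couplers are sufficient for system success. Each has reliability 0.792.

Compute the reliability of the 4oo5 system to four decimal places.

0.7208

R = Σ_{i=4}^{5} C(5,i) p^i (1−p)^{5−i} with p = 0.792
C(5,4)·0.792^4·0.208^1 = 0.409199
C(5,5)·0.792^5·0.208^0 = 0.311620
Sum = 0.7208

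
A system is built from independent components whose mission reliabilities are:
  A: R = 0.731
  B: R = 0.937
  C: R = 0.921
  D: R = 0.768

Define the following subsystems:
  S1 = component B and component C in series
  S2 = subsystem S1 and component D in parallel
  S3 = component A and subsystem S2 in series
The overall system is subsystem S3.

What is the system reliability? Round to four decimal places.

Series (B and C): 0.937000 × 0.921000 = 0.862977
Parallel ([0.862977] and D): 1 − (1 − 0.862977)(1 − 0.768000) = 0.968211
Series (A and [0.968211]): 0.731000 × 0.968211 = 0.7078

0.7078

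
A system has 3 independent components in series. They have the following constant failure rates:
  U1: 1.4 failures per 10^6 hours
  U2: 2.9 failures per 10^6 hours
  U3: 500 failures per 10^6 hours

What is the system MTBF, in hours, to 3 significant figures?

Series of exponential components: λ_sys = Σ λ_i
λ_sys = 0.0000014 + 0.0000029 + 0.00050 = 5.0430e-04 /h
MTBF = 1 / λ_sys = 1980 h

1980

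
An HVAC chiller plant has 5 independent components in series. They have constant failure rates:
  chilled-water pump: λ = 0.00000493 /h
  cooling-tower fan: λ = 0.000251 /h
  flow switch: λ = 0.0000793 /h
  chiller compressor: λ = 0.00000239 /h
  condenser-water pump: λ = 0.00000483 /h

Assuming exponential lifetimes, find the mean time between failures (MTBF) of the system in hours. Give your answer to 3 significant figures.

Series of exponential components: λ_sys = Σ λ_i
λ_sys = 0.00000493 + 0.000251 + 0.0000793 + 0.00000239 + 0.00000483 = 3.4245e-04 /h
MTBF = 1 / λ_sys = 2920 h

2920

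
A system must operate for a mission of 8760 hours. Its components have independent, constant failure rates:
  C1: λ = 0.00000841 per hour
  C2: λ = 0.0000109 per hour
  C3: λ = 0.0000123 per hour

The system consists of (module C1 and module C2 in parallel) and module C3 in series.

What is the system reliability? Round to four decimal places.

R(C1) = exp(−0.00000841 × 8760) = 0.928977
R(C2) = exp(−0.0000109 × 8760) = 0.908933
R(C3) = exp(−0.0000123 × 8760) = 0.897854
Parallel (C1 and C2): 1 − (1 − 0.928977)(1 − 0.908933) = 0.993532
Series ([0.993532] and C3): 0.993532 × 0.897854 = 0.8920

0.8920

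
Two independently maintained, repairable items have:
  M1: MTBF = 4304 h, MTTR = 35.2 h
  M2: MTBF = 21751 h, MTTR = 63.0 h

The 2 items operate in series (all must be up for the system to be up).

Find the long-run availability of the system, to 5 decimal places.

A(M1) = MTBF/(MTBF+MTTR) = 4304/(4304+35.2) = 0.991888
A(M2) = MTBF/(MTBF+MTTR) = 21751/(21751+63.0) = 0.997112
Series availability: 0.991888 × 0.997112 = 0.98902

0.98902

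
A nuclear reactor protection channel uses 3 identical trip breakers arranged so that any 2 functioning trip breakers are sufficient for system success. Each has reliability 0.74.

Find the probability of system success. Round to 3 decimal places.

R = Σ_{i=2}^{3} C(3,i) p^i (1−p)^{3−i} with p = 0.74
C(3,2)·0.74^2·0.26^1 = 0.42713
C(3,3)·0.74^3·0.26^0 = 0.40522
Sum = 0.832

0.832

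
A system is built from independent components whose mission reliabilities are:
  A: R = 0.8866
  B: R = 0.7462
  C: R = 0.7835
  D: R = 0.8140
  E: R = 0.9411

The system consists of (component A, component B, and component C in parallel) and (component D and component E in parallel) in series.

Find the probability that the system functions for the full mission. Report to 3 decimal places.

Parallel (A, B, and C): 1 − (1 − 0.88660)(1 − 0.74620)(1 − 0.78350) = 0.99377
Parallel (D and E): 1 − (1 − 0.81400)(1 − 0.94110) = 0.98904
Series ([0.99377] and [0.98904]): 0.99377 × 0.98904 = 0.983

0.983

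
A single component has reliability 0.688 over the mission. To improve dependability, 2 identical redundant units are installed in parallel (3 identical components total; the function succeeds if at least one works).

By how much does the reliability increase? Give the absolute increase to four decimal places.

R_before = 0.688
R_after = 1 − (1 − 0.688)^3 = 0.9696
ΔR = 0.9696 − 0.688 = 0.2816

0.2816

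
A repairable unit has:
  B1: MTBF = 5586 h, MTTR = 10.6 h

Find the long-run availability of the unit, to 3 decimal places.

A(B1) = MTBF/(MTBF+MTTR) = 5586/(5586+10.6) = 0.998

0.998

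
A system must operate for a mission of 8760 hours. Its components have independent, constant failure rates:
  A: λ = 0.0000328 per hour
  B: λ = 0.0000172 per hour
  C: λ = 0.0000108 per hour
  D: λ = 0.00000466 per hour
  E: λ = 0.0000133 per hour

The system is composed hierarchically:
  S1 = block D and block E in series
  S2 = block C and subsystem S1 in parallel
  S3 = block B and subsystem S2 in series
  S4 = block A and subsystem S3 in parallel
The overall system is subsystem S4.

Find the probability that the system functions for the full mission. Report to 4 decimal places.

0.9622

R(A) = exp(−0.0000328 × 8760) = 0.750266
R(B) = exp(−0.0000172 × 8760) = 0.860130
R(C) = exp(−0.0000108 × 8760) = 0.909729
R(D) = exp(−0.00000466 × 8760) = 0.960000
R(E) = exp(−0.0000133 × 8760) = 0.890023
Series (D and E): 0.960000 × 0.890023 = 0.854422
Parallel (C and [0.854422]): 1 − (1 − 0.909729)(1 − 0.854422) = 0.986859
Series (B and [0.986859]): 0.860130 × 0.986859 = 0.848827
Parallel (A and [0.848827]): 1 − (1 − 0.750266)(1 − 0.848827) = 0.9622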